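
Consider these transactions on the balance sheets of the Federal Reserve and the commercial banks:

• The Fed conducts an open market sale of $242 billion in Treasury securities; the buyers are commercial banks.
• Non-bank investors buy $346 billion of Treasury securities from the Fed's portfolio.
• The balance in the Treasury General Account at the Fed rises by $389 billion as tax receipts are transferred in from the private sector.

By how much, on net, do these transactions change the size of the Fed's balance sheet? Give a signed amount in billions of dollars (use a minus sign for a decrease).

Fed balance sheet:
  Assets:      Securities −$588B
  Liabilities: Bank reserves −$977B, Government deposits +$389B
Commercial banking system:
  Assets:      Reserves at CB −$977B, Securities +$242B
  Liabilities: Checkable deposits −$735B
Change in total Fed assets = -$588 billion.

-$588 billion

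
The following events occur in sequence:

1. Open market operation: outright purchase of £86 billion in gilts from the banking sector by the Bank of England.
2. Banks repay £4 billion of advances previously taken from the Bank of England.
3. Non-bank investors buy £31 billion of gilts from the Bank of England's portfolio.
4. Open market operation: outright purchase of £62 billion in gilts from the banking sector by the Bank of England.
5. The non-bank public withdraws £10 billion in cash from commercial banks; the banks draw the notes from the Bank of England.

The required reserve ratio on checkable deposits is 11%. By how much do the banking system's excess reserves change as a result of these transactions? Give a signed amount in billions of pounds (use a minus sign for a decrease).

+£107.51 billion

OMO purchase (from banks) £86 billion: reserves +£86B, deposits 0.
Discount-window repayment £4 billion: reserves −£4B, deposits 0.
Asset sale (to non-banks) £31 billion: reserves −£31B, deposits −£31B.
OMO purchase (from banks) £62 billion: reserves +£62B, deposits 0.
Currency withdrawal £10 billion: reserves −£10B, deposits −£10B.
Totals: Δreserves = +£103B, Δdeposits = −£41B.
Δrequired reserves = 11% × −£41B = −£4.51B.
Δexcess reserves = Δreserves − Δrequired = +£103B − (−£4.51B) = +£107.51 billion.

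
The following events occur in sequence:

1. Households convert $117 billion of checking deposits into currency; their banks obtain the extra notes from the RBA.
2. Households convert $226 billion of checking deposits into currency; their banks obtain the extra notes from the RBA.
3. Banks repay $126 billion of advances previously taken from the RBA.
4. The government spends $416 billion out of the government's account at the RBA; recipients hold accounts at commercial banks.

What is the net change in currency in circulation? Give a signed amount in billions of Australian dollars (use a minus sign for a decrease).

+$343 billion

Currency withdrawal $117 billion: notes leave the central bank → +$117B.
Currency withdrawal $226 billion: notes leave the central bank → +$226B.
Discount-window repayment $126 billion: no currency enters or leaves circulation → 0.
Government spending $416 billion: no currency enters or leaves circulation → 0.
Net: 117 + 226 + 0 + 0 = +$343 billion.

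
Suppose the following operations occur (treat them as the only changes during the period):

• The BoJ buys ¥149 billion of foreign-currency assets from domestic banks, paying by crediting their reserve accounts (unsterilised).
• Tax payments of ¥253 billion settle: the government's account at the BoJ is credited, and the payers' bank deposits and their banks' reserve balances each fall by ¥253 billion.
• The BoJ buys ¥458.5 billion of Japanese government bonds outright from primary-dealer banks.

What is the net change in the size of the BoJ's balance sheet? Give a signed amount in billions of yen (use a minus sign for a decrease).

FX purchase ¥149 billion: a BoJ asset is acquired → +¥149B.
Government account inflow ¥253 billion: only the composition of liabilities changes → 0.
OMO purchase (from banks) ¥458.5 billion: a BoJ asset is acquired → +¥458.5B.
Net: 149 + 0 + 458.5 = +¥607.5 billion.

+¥607.5 billion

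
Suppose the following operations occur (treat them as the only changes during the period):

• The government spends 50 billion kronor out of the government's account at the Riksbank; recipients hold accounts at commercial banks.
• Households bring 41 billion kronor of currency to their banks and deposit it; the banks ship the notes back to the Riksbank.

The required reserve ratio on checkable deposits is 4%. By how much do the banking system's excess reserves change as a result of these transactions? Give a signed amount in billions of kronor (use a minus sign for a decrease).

Government spending 50 billion kronor: reserves +50B, deposits +50B.
Currency deposit 41 billion kronor: reserves +41B, deposits +41B.
Totals: Δreserves = +91B, Δdeposits = +91B.
Δrequired reserves = 4% × +91B = +3.64B.
Δexcess reserves = Δreserves − Δrequired = +91B − (+3.64B) = +87.36 billion.

+87.36 billion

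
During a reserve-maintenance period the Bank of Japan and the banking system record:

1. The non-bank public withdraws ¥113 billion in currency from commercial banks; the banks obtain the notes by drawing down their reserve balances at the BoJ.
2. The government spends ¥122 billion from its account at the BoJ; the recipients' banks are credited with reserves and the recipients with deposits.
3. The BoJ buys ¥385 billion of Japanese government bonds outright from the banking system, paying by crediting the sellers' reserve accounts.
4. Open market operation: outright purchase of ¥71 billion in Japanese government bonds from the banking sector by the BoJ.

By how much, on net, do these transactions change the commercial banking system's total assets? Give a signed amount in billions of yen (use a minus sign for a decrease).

BoJ balance sheet:
  Assets:      Securities +¥456B
  Liabilities: Bank reserves +¥465B, Currency in circulation +¥113B, Government deposits −¥122B
Commercial banking system:
  Assets:      Reserves at CB +¥465B, Securities −¥456B
  Liabilities: Checkable deposits +¥9B
Change in total bank assets = +¥9 billion.

+¥9 billion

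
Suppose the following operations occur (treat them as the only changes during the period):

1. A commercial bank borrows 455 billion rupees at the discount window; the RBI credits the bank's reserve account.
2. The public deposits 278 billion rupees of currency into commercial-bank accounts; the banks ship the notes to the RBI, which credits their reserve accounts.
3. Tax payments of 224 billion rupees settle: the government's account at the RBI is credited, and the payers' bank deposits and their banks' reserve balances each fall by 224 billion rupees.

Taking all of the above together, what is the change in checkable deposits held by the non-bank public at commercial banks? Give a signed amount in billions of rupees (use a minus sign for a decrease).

+54 billion

Discount-window loan 455 billion rupees: the counterparty is a bank, so public deposits are unchanged → 0.
Currency deposit 278 billion rupees: non-bank counterparties' bank balances rise → +278B.
Government account inflow 224 billion rupees: non-bank counterparties' bank balances fall → −224B.
Net: 0 + 278 − 224 = +54 billion.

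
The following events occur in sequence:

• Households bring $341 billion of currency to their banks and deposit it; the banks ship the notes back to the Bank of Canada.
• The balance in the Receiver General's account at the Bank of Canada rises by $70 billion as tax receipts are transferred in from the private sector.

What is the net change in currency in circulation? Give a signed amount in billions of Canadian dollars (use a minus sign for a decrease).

Currency deposit $341 billion: notes return to the central bank → −$341B.
Government account inflow $70 billion: no currency enters or leaves circulation → 0.
Net: −341 + 0 = -$341 billion.

-$341 billion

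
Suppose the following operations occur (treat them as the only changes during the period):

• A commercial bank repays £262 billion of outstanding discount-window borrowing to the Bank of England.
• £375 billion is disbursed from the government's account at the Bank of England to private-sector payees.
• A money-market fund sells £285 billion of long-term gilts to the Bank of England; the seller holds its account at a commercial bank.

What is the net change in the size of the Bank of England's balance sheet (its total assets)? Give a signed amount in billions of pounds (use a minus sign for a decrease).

Discount-window repayment £262 billion: a Bank of England asset is shed → −£262B.
Government spending £375 billion: only the composition of liabilities changes → 0.
Asset purchase (from non-banks) £285 billion: a Bank of England asset is acquired → +£285B.
Net: −262 + 0 + 285 = +£23 billion.

+£23 billion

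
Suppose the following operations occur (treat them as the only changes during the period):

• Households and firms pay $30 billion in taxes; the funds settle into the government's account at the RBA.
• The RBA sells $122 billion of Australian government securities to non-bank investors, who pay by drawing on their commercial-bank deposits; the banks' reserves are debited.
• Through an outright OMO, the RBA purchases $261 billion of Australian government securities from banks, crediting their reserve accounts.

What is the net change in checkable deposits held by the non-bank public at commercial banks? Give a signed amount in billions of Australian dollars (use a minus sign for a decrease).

-$152 billion

RBA balance sheet:
  Assets:      Securities +$139B
  Liabilities: Bank reserves +$109B, Government deposits +$30B
Commercial banking system:
  Assets:      Reserves at CB +$109B, Securities −$261B
  Liabilities: Checkable deposits −$152B
So the change in checkable deposits held by the non-bank public at commercial banks is -$152 billion.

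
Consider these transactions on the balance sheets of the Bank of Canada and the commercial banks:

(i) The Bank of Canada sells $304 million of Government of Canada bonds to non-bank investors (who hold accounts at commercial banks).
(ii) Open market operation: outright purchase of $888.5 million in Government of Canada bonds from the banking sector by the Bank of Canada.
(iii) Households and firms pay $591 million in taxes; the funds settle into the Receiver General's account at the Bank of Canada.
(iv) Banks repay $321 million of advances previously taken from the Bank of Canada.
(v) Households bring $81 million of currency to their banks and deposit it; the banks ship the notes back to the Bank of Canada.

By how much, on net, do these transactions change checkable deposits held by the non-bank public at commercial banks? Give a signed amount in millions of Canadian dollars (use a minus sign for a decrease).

-$814 million

Bank of Canada balance sheet:
  Assets:      Securities +$584.5M, Loans to banks −$321M
  Liabilities: Bank reserves −$246.5M, Currency in circulation −$81M, Government deposits +$591M
Commercial banking system:
  Assets:      Reserves at CB −$246.5M, Securities −$888.5M
  Liabilities: Checkable deposits −$814M, Borrowings from CB −$321M
So the change in checkable deposits held by the non-bank public at commercial banks is -$814 million.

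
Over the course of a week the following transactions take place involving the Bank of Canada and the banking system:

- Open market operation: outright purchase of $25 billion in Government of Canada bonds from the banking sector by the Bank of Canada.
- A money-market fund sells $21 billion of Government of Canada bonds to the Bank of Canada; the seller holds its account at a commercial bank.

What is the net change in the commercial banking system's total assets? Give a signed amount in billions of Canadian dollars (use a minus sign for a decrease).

Bank of Canada balance sheet:
  Assets:      Securities +$46B
  Liabilities: Bank reserves +$46B
Commercial banking system:
  Assets:      Reserves at CB +$46B, Securities −$25B
  Liabilities: Checkable deposits +$21B
Change in total bank assets = +$21 billion.

+$21 billion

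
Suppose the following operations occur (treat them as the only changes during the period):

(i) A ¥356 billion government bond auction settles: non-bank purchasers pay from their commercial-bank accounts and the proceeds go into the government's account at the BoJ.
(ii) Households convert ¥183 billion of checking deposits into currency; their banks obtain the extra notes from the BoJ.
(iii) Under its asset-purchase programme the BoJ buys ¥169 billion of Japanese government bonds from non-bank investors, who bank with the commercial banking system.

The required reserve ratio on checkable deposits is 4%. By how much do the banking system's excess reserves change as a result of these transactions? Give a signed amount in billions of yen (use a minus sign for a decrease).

-¥355.2 billion

Government account inflow ¥356 billion: reserves −¥356B, deposits −¥356B.
Currency withdrawal ¥183 billion: reserves −¥183B, deposits −¥183B.
Asset purchase (from non-banks) ¥169 billion: reserves +¥169B, deposits +¥169B.
Totals: Δreserves = −¥370B, Δdeposits = −¥370B.
Δrequired reserves = 4% × −¥370B = −¥14.8B.
Δexcess reserves = Δreserves − Δrequired = −¥370B − (−¥14.8B) = -¥355.2 billion.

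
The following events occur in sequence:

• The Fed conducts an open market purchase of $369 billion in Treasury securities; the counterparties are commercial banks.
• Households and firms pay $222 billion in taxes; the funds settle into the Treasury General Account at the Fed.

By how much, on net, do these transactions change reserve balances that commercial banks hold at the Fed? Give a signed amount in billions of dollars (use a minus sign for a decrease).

Fed balance sheet:
  Assets:      Securities +$369B
  Liabilities: Bank reserves +$147B, Government deposits +$222B
So the change in reserve balances that commercial banks hold at the Fed is +$147 billion.

+$147 billion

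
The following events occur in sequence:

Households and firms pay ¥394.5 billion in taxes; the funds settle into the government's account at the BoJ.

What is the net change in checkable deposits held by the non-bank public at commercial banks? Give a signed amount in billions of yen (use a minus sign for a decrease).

-¥394.5 billion

BoJ balance sheet:
  Assets:      no change
  Liabilities: Bank reserves −¥394.5B, Government deposits +¥394.5B
Commercial banking system:
  Assets:      Reserves at CB −¥394.5B
  Liabilities: Checkable deposits −¥394.5B
So the change in checkable deposits held by the non-bank public at commercial banks is -¥394.5 billion.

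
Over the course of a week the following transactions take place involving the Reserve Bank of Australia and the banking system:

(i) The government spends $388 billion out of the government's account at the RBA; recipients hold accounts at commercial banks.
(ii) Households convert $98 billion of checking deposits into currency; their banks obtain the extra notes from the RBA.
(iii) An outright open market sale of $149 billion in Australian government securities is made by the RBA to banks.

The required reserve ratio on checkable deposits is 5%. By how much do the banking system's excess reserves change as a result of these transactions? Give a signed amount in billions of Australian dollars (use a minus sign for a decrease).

Government spending $388 billion: reserves +$388B, deposits +$388B.
Currency withdrawal $98 billion: reserves −$98B, deposits −$98B.
OMO sale (to banks) $149 billion: reserves −$149B, deposits 0.
Totals: Δreserves = +$141B, Δdeposits = +$290B.
Δrequired reserves = 5% × +$290B = +$14.5B.
Δexcess reserves = Δreserves − Δrequired = +$141B − (+$14.5B) = +$126.5 billion.

+$126.5 billion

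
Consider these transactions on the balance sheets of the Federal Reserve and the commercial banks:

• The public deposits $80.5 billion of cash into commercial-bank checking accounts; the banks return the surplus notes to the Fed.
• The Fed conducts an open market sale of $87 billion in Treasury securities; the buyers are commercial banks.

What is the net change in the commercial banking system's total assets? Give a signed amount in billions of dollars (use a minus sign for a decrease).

Currency deposit $80.5 billion: bank balance sheets expand → +$80.5B.
OMO sale (to banks) $87 billion: just an asset swap on bank balance sheets → 0.
Net: 80.5 + 0 = +$80.5 billion.

+$80.5 billion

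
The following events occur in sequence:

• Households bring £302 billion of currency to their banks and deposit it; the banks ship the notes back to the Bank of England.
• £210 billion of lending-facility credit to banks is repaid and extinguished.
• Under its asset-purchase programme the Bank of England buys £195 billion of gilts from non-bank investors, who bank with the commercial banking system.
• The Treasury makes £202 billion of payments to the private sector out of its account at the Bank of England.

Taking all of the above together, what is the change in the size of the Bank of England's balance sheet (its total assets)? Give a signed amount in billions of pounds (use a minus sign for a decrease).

-£15 billion

Bank of England balance sheet:
  Assets:      Securities +£195B, Loans to banks −£210B
  Liabilities: Bank reserves +£489B, Currency in circulation −£302B, Government deposits −£202B
Change in total Bank of England assets = -£15 billion.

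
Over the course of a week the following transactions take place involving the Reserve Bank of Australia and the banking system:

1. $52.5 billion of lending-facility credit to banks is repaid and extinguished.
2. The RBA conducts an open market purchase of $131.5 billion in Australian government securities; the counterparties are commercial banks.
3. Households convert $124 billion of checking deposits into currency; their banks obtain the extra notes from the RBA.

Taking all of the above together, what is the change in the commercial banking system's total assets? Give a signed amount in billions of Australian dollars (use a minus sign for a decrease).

RBA balance sheet:
  Assets:      Securities +$131.5B, Loans to banks −$52.5B
  Liabilities: Bank reserves −$45B, Currency in circulation +$124B
Commercial banking system:
  Assets:      Reserves at CB −$45B, Securities −$131.5B
  Liabilities: Checkable deposits −$124B, Borrowings from CB −$52.5B
Change in total bank assets = -$176.5 billion.

-$176.5 billion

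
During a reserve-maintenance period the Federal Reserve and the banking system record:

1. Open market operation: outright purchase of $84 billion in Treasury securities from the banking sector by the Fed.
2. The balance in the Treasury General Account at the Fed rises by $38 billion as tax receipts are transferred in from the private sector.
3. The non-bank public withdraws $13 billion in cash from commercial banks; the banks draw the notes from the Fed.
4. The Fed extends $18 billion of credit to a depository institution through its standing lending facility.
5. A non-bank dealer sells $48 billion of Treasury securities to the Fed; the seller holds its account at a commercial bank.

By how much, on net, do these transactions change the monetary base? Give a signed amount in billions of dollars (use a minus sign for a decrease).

+$112 billion

OMO purchase (from banks) $84 billion: Fed balance sheet expands → +$84B.
Government account inflow $38 billion: reserves shift to a non-base liability → −$38B.
Currency withdrawal $13 billion: just a shift between currency and reserves — both are base money → 0.
Discount-window loan $18 billion: Fed balance sheet expands → +$18B.
Asset purchase (from non-banks) $48 billion: Fed balance sheet expands → +$48B.
Net: 84 − 38 + 0 + 18 + 48 = +$112 billion.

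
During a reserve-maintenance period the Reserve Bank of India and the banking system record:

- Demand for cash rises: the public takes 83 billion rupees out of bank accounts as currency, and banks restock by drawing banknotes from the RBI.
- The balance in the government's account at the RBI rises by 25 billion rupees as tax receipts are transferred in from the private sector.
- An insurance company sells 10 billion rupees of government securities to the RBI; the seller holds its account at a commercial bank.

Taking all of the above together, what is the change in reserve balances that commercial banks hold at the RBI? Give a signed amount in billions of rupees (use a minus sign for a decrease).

-98 billion

Currency withdrawal 83 billion rupees: banks swap reserves for currency → −83B.
Government account inflow 25 billion rupees: funds move from bank reserves into the government account → −25B.
Asset purchase (from non-banks) 10 billion rupees: the RBI pays by crediting reserve accounts → +10B.
Net: −83 − 25 + 10 = -98 billion.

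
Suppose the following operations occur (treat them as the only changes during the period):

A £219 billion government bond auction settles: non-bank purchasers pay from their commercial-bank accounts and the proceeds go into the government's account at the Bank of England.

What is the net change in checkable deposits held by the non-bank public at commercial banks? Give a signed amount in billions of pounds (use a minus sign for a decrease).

-£219 billion

Government account inflow £219 billion: non-bank counterparties' bank balances fall → −£219B.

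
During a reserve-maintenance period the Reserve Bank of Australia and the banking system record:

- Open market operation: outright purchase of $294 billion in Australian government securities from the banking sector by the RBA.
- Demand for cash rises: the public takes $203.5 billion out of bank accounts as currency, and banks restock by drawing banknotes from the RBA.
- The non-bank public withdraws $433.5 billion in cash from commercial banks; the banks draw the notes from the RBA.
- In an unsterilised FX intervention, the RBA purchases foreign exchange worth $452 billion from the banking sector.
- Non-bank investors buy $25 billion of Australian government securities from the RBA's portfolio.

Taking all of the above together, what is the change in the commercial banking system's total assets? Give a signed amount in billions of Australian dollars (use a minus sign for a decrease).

RBA balance sheet:
  Assets:      Securities +$269B, Foreign assets +$452B
  Liabilities: Bank reserves +$84B, Currency in circulation +$637B
Commercial banking system:
  Assets:      Reserves at CB +$84B, Securities −$294B, Foreign assets −$452B
  Liabilities: Checkable deposits −$662B
Change in total bank assets = -$662 billion.

-$662 billion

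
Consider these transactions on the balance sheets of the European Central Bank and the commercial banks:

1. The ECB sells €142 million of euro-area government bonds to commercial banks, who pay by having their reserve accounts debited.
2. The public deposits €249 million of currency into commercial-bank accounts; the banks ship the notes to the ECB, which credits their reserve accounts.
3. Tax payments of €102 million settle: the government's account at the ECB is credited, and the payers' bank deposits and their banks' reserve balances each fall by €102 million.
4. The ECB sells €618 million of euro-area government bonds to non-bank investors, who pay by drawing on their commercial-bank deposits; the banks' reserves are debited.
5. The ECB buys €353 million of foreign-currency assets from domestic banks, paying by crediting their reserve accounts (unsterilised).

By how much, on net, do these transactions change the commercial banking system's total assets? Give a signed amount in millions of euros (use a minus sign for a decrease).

-€471 million

ECB balance sheet:
  Assets:      Securities −€760M, Foreign assets +€353M
  Liabilities: Bank reserves −€260M, Currency in circulation −€249M, Government deposits +€102M
Commercial banking system:
  Assets:      Reserves at CB −€260M, Securities +€142M, Foreign assets −€353M
  Liabilities: Checkable deposits −€471M
Change in total bank assets = -€471 million.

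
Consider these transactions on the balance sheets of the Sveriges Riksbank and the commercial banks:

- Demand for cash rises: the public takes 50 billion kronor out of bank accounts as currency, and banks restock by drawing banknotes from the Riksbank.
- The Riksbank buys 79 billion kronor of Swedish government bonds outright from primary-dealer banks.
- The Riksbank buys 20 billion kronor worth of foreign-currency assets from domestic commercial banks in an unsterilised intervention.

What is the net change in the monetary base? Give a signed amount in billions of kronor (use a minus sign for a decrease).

+99 billion

Currency withdrawal 50 billion kronor: just a shift between currency and reserves — both are base money → 0.
OMO purchase (from banks) 79 billion kronor: Riksbank balance sheet expands → +79B.
FX purchase 20 billion kronor: Riksbank balance sheet expands → +20B.
Net: 0 + 79 + 20 = +99 billion.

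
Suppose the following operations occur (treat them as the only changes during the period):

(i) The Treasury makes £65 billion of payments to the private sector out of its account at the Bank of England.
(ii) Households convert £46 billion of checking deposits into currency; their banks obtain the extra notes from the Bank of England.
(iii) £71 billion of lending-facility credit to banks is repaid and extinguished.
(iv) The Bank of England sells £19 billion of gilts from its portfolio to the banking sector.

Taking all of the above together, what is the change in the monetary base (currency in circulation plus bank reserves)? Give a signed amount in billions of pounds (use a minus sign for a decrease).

-£25 billion

Bank of England balance sheet:
  Assets:      Securities −£19B, Loans to banks −£71B
  Liabilities: Bank reserves −£71B, Currency in circulation +£46B, Government deposits −£65B
Commercial banking system:
  Assets:      Reserves at CB −£71B, Securities +£19B
  Liabilities: Checkable deposits +£19B, Borrowings from CB −£71B
Monetary base = currency + reserves: +£46B + (−£71B) = -£25 billion.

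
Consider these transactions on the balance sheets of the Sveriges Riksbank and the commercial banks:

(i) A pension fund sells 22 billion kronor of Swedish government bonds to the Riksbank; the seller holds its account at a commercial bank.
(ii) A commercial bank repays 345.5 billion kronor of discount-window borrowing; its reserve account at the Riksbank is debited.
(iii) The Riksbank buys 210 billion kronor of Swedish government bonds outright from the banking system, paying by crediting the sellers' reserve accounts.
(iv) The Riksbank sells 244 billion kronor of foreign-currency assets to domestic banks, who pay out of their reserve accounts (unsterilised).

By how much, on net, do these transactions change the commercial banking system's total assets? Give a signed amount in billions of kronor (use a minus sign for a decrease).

Riksbank balance sheet:
  Assets:      Securities +232B, Loans to banks −345.5B, Foreign assets −244B
  Liabilities: Bank reserves −357.5B
Commercial banking system:
  Assets:      Reserves at CB −357.5B, Securities −210B, Foreign assets +244B
  Liabilities: Checkable deposits +22B, Borrowings from CB −345.5B
Change in total bank assets = -323.5 billion.

-323.5 billion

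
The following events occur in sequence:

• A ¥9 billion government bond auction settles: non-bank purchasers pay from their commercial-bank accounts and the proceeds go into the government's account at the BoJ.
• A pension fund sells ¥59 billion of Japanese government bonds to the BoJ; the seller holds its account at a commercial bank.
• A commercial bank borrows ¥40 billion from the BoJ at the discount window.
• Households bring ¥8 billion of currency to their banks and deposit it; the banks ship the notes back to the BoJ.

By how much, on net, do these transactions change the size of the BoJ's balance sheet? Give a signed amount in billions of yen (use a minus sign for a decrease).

+¥99 billion

BoJ balance sheet:
  Assets:      Securities +¥59B, Loans to banks +¥40B
  Liabilities: Bank reserves +¥98B, Currency in circulation −¥8B, Government deposits +¥9B
Commercial banking system:
  Assets:      Reserves at CB +¥98B
  Liabilities: Checkable deposits +¥58B, Borrowings from CB +¥40B
Change in total BoJ assets = +¥99 billion.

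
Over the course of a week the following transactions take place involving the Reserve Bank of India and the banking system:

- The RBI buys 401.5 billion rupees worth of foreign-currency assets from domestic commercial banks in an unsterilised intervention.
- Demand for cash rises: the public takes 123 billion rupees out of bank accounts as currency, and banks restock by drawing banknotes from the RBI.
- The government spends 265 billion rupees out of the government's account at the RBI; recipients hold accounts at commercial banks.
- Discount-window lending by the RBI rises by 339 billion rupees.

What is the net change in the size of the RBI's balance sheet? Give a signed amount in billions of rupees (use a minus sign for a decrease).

RBI balance sheet:
  Assets:      Loans to banks +339B, Foreign assets +401.5B
  Liabilities: Bank reserves +882.5B, Currency in circulation +123B, Government deposits −265B
Change in total RBI assets = +740.5 billion.

+740.5 billion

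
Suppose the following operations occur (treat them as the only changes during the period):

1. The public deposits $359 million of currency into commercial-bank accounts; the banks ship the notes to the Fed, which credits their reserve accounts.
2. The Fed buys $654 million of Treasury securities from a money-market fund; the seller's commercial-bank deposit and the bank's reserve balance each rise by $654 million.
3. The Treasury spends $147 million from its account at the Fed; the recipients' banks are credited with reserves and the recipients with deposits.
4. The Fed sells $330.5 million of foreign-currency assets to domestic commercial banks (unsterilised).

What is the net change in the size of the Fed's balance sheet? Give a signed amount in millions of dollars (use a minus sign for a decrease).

+$323.5 million

Fed balance sheet:
  Assets:      Securities +$654M, Foreign assets −$330.5M
  Liabilities: Bank reserves +$829.5M, Currency in circulation −$359M, Government deposits −$147M
Change in total Fed assets = +$323.5 million.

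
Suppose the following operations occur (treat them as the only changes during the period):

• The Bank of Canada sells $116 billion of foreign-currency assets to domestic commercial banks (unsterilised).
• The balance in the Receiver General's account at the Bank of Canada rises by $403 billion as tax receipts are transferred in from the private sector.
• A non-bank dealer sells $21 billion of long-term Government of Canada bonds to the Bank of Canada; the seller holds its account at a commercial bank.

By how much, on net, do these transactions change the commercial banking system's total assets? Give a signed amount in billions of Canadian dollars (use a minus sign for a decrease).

FX sale $116 billion: just an asset swap on bank balance sheets → 0.
Government account inflow $403 billion: bank balance sheets shrink → −$403B.
Asset purchase (from non-banks) $21 billion: bank balance sheets expand → +$21B.
Net: 0 − 403 + 21 = -$382 billion.

-$382 billion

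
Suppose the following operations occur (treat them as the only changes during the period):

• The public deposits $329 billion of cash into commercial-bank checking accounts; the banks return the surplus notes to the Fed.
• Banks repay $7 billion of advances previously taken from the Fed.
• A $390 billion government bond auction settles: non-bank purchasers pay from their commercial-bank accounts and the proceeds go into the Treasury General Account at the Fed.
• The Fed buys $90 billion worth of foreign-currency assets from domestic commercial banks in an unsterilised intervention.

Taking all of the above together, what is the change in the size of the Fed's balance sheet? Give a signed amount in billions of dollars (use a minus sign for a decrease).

Currency deposit $329 billion: only the composition of liabilities changes → 0.
Discount-window repayment $7 billion: a Fed asset is shed → −$7B.
Government account inflow $390 billion: only the composition of liabilities changes → 0.
FX purchase $90 billion: a Fed asset is acquired → +$90B.
Net: 0 − 7 + 0 + 90 = +$83 billion.

+$83 billion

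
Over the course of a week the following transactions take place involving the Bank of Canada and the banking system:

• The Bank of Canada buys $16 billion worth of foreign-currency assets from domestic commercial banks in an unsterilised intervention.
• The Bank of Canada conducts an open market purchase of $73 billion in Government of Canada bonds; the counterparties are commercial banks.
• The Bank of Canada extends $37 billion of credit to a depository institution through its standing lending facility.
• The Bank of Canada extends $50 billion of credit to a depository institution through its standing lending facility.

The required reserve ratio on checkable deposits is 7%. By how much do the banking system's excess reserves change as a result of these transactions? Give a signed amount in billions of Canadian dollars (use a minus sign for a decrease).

+$176 billion

FX purchase $16 billion: reserves +$16B, deposits 0.
OMO purchase (from banks) $73 billion: reserves +$73B, deposits 0.
Discount-window loan $37 billion: reserves +$37B, deposits 0.
Discount-window loan $50 billion: reserves +$50B, deposits 0.
Totals: Δreserves = +$176B, Δdeposits = 0.
Δrequired reserves = 7% × 0 = 0.
Δexcess reserves = Δreserves − Δrequired = +$176B − (0) = +$176 billion.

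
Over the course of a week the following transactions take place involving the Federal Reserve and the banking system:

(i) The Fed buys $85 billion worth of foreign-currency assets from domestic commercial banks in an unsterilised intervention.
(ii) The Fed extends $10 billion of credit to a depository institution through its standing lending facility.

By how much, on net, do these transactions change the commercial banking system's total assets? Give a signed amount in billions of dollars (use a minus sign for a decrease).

Fed balance sheet:
  Assets:      Loans to banks +$10B, Foreign assets +$85B
  Liabilities: Bank reserves +$95B
Commercial banking system:
  Assets:      Reserves at CB +$95B, Foreign assets −$85B
  Liabilities: Borrowings from CB +$10B
Change in total bank assets = +$10 billion.

+$10 billion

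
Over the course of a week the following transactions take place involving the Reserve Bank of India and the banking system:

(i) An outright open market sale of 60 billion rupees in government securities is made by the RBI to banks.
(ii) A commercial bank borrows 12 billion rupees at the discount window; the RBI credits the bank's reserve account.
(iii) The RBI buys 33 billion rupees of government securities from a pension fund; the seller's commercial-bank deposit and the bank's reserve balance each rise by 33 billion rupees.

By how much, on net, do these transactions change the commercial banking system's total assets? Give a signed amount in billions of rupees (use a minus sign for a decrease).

+45 billion

OMO sale (to banks) 60 billion rupees: just an asset swap on bank balance sheets → 0.
Discount-window loan 12 billion rupees: bank balance sheets expand → +12B.
Asset purchase (from non-banks) 33 billion rupees: bank balance sheets expand → +33B.
Net: 0 + 12 + 33 = +45 billion.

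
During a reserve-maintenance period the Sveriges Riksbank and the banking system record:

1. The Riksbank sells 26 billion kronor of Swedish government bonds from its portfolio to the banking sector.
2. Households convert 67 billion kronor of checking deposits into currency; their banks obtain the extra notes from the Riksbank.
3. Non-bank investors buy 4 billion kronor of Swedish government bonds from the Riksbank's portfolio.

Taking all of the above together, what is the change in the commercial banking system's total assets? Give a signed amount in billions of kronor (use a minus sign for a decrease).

-71 billion

Riksbank balance sheet:
  Assets:      Securities −30B
  Liabilities: Bank reserves −97B, Currency in circulation +67B
Commercial banking system:
  Assets:      Reserves at CB −97B, Securities +26B
  Liabilities: Checkable deposits −71B
Change in total bank assets = -71 billion.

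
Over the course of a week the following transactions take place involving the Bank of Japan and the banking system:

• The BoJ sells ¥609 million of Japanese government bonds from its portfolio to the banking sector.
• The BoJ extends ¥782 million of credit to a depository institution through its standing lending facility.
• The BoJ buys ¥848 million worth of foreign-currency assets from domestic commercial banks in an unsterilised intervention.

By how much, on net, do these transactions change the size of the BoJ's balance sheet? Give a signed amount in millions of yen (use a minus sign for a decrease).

+¥1021 million

OMO sale (to banks) ¥609 million: a BoJ asset is shed → −¥609M.
Discount-window loan ¥782 million: a BoJ asset is acquired → +¥782M.
FX purchase ¥848 million: a BoJ asset is acquired → +¥848M.
Net: −609 + 782 + 848 = +¥1021 million.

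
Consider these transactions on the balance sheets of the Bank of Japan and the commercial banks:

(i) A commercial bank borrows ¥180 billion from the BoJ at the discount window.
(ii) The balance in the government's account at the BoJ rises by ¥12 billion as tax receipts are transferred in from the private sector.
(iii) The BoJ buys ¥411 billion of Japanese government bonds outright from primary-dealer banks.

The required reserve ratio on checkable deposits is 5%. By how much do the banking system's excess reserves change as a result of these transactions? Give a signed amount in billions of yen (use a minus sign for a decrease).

+¥579.6 billion

Discount-window loan ¥180 billion: reserves +¥180B, deposits 0.
Government account inflow ¥12 billion: reserves −¥12B, deposits −¥12B.
OMO purchase (from banks) ¥411 billion: reserves +¥411B, deposits 0.
Totals: Δreserves = +¥579B, Δdeposits = −¥12B.
Δrequired reserves = 5% × −¥12B = −¥0.6B.
Δexcess reserves = Δreserves − Δrequired = +¥579B − (−¥0.6B) = +¥579.6 billion.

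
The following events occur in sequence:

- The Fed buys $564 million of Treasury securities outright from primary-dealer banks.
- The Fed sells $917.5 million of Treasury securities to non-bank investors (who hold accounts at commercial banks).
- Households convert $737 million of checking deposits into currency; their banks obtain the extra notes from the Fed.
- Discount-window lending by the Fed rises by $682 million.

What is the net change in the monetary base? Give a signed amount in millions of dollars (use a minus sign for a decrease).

Fed balance sheet:
  Assets:      Securities −$353.5M, Loans to banks +$682M
  Liabilities: Bank reserves −$408.5M, Currency in circulation +$737M
Monetary base = currency + reserves: +$737M + (−$408.5M) = +$328.5 million.

+$328.5 million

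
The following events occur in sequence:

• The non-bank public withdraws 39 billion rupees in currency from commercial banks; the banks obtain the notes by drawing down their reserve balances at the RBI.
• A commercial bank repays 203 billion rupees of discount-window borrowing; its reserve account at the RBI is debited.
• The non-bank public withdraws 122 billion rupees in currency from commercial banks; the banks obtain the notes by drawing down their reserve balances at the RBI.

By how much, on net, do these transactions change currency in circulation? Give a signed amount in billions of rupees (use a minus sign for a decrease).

+161 billion

RBI balance sheet:
  Assets:      Loans to banks −203B
  Liabilities: Bank reserves −364B, Currency in circulation +161B
So the change in currency in circulation is +161 billion.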